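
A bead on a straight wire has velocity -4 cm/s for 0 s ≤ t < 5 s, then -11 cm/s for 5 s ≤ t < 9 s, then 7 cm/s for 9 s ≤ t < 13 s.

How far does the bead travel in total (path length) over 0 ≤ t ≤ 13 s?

Total distance travelled is ∫|v| dt — sum the magnitudes of each area piece.
0–5 s: |-4| × 5 = 20 cm
5–9 s: |-11| × 4 = 44 cm
9–13 s: |7| × 4 = 28 cm
Total distance = 92 cm

92 cm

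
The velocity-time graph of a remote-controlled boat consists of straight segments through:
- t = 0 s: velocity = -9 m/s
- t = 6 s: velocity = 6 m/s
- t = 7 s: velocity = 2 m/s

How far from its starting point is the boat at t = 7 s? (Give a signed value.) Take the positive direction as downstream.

Displacement is the signed area under the v-t curve.
0–6 s: ½(-9 + 6)(6) = -9 m
6–7 s: ½(6 + 2)(1) = 4 m
Net displacement = -5 m

-5 m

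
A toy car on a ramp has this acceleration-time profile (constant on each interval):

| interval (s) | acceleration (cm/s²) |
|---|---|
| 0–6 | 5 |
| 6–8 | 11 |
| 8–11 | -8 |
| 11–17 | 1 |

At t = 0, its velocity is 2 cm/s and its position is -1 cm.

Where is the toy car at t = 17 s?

On each constant-a segment, Δv = aΔt and Δx = v₀Δt + ½aΔt²; chain segment to segment.
0–6 s: v starts 2 cm/s; Δx = 2·6 + ½·5·6² = 102 cm; v ends 32 cm/s.
6–8 s: v starts 32 cm/s; Δx = 32·2 + ½·11·2² = 86 cm; v ends 54 cm/s.
8–11 s: v starts 54 cm/s; Δx = 54·3 + ½·-8·3² = 126 cm; v ends 30 cm/s.
11–17 s: v starts 30 cm/s; Δx = 30·6 + ½·1·6² = 198 cm; v ends 36 cm/s.
x(17) = -1 + Σ Δx = 511 cm.

511 cm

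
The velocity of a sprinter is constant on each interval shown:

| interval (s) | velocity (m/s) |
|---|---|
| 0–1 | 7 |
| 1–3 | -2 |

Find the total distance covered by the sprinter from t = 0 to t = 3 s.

11 m

Total distance travelled is ∫|v| dt — sum the magnitudes of each area piece.
0–1 s: |7| × 1 = 7 m
1–3 s: |-2| × 2 = 4 m
Total distance = 11 m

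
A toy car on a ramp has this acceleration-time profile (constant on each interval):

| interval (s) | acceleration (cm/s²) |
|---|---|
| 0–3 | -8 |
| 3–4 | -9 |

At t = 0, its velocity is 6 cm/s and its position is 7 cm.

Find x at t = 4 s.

On each constant-a segment, Δv = aΔt and Δx = v₀Δt + ½aΔt²; chain segment to segment.
0–3 s: v starts 6 cm/s; Δx = 6·3 + ½·-8·3² = -18 cm; v ends -18 cm/s.
3–4 s: v starts -18 cm/s; Δx = -18·1 + ½·-9·1² = -22.5 cm; v ends -27 cm/s.
x(4) = 7 + Σ Δx = -33.5 cm.

-33.5 cm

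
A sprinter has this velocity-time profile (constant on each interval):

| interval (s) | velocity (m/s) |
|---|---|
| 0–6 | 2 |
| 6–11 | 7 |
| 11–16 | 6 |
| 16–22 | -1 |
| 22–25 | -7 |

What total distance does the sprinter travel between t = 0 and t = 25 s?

104 m

Total distance travelled is ∫|v| dt — sum the magnitudes of each area piece.
0–6 s: |2| × 6 = 12 m
6–11 s: |7| × 5 = 35 m
11–16 s: |6| × 5 = 30 m
16–22 s: |-1| × 6 = 6 m
22–25 s: |-7| × 3 = 21 m
Total distance = 104 m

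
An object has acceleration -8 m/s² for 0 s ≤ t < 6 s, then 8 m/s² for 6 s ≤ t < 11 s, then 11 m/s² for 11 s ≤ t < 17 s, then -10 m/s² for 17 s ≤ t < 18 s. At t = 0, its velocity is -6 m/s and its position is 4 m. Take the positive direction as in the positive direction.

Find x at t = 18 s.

On each constant-a segment, Δv = aΔt and Δx = v₀Δt + ½aΔt²; chain segment to segment.
0–6 s: v starts -6 m/s; Δx = -6·6 + ½·-8·6² = -180 m; v ends -54 m/s.
6–11 s: v starts -54 m/s; Δx = -54·5 + ½·8·5² = -170 m; v ends -14 m/s.
11–17 s: v starts -14 m/s; Δx = -14·6 + ½·11·6² = 114 m; v ends 52 m/s.
17–18 s: v starts 52 m/s; Δx = 52·1 + ½·-10·1² = 47 m; v ends 42 m/s.
x(18) = 4 + Σ Δx = -185 m.

-185 m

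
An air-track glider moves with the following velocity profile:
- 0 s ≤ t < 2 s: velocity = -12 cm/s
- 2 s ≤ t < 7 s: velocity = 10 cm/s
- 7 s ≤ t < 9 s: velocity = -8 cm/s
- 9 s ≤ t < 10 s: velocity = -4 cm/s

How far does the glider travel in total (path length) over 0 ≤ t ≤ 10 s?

94 cm

Total distance travelled is ∫|v| dt — sum the magnitudes of each area piece.
0–2 s: |-12| × 2 = 24 cm
2–7 s: |10| × 5 = 50 cm
7–9 s: |-8| × 2 = 16 cm
9–10 s: |-4| × 1 = 4 cm
Total distance = 94 cm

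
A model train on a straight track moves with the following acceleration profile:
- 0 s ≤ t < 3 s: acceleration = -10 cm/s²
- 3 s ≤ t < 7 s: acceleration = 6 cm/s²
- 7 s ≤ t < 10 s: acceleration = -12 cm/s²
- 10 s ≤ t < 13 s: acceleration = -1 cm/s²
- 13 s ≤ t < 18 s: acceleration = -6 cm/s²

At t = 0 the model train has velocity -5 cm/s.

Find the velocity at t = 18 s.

-80 cm/s

Δv equals the area under the a-t graph; then v = v₀ + Δv.
0–3 s: -10 × 3 = -30 cm/s
3–7 s: 6 × 4 = 24 cm/s
7–10 s: -12 × 3 = -36 cm/s
10–13 s: -1 × 3 = -3 cm/s
13–18 s: -6 × 5 = -30 cm/s
Δv = -75 cm/s, so v(18) = -5 + (-75) = -80 cm/s.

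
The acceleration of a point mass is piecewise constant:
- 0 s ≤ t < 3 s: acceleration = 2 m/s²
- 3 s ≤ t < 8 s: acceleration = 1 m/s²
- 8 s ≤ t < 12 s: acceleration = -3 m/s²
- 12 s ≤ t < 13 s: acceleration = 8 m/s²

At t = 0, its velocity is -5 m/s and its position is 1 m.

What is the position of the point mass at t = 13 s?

10.5 m

On each constant-a segment, Δv = aΔt and Δx = v₀Δt + ½aΔt²; chain segment to segment.
0–3 s: v starts -5 m/s; Δx = -5·3 + ½·2·3² = -6 m; v ends 1 m/s.
3–8 s: v starts 1 m/s; Δx = 1·5 + ½·1·5² = 17.5 m; v ends 6 m/s.
8–12 s: v starts 6 m/s; Δx = 6·4 + ½·-3·4² = 0 m; v ends -6 m/s.
12–13 s: v starts -6 m/s; Δx = -6·1 + ½·8·1² = -2 m; v ends 2 m/s.
x(13) = 1 + Σ Δx = 10.5 m.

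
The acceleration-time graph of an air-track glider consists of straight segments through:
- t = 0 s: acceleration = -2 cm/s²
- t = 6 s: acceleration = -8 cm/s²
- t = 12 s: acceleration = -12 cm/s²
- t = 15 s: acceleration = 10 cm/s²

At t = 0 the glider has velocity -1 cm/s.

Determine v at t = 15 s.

Δv equals the area under the a-t graph; then v = v₀ + Δv.
0–6 s: ½(-2 + -8)(6) = -30 cm/s
6–12 s: ½(-8 + -12)(6) = -60 cm/s
12–15 s: ½(-12 + 10)(3) = -3 cm/s
Δv = -93 cm/s, so v(15) = -1 + (-93) = -94 cm/s.

-94 cm/s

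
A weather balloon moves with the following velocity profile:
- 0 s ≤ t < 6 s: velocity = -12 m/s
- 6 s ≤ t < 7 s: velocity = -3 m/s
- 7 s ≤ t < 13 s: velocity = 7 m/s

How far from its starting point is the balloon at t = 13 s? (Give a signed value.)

Displacement is the signed area under the v-t curve.
0–6 s: -12 × 6 = -72 m
6–7 s: -3 × 1 = -3 m
7–13 s: 7 × 6 = 42 m
Net displacement = -33 m

-33 m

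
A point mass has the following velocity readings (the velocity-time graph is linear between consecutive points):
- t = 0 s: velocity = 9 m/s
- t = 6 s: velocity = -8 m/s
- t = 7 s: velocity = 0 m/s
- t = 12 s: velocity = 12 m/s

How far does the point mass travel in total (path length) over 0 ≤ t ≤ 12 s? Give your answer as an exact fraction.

Distance (not displacement) is the total path length: add the absolute areas under v-t.
0–6 s: v = 0 at t = 54/17 s; triangle areas 243/17 + 192/17 = 435/17 m
6–7 s: |½(-8 + 0)(1)| = 4 m
7–12 s: |½(0 + 12)(5)| = 30 m
Total distance = 1013/17 m

1013/17 m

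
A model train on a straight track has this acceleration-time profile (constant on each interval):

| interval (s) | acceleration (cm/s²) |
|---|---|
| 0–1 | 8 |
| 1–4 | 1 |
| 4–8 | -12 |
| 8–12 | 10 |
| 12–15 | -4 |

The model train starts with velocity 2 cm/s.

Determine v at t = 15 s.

-7 cm/s

Δv equals the area under the a-t graph; then v = v₀ + Δv.
0–1 s: 8 × 1 = 8 cm/s
1–4 s: 1 × 3 = 3 cm/s
4–8 s: -12 × 4 = -48 cm/s
8–12 s: 10 × 4 = 40 cm/s
12–15 s: -4 × 3 = -12 cm/s
Δv = -9 cm/s, so v(15) = 2 + (-9) = -7 cm/s.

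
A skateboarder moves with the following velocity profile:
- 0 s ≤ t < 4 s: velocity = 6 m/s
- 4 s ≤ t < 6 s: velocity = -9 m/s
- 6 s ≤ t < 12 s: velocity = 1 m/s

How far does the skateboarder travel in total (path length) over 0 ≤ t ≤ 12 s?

48 m

Total distance travelled is ∫|v| dt — sum the magnitudes of each area piece.
0–4 s: |6| × 4 = 24 m
4–6 s: |-9| × 2 = 18 m
6–12 s: |1| × 6 = 6 m
Total distance = 48 m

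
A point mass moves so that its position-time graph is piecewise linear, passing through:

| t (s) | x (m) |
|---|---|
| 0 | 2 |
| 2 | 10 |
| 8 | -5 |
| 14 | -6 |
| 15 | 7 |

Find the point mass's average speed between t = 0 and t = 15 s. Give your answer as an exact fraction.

37/15 m/s

Average speed = (total path length)/(elapsed time); on a piecewise-linear x-t graph the path length is Σ|Δx|.
0–2 s: |Δx| = |10 − 2| = 8 m
2–8 s: |Δx| = |-5 − 10| = 15 m
8–14 s: |Δx| = |-6 − -5| = 1 m
14–15 s: |Δx| = |7 − -6| = 13 m
Total path = 37 m; average speed = 37/15 = 37/15 m/s.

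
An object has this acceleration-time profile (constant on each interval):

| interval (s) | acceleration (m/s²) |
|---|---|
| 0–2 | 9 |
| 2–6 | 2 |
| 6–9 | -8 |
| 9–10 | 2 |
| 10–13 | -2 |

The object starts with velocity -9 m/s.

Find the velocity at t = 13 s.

Δv equals the area under the a-t graph; then v = v₀ + Δv.
0–2 s: 9 × 2 = 18 m/s
2–6 s: 2 × 4 = 8 m/s
6–9 s: -8 × 3 = -24 m/s
9–10 s: 2 × 1 = 2 m/s
10–13 s: -2 × 3 = -6 m/s
Δv = -2 m/s, so v(13) = -9 + (-2) = -11 m/s.

-11 m/s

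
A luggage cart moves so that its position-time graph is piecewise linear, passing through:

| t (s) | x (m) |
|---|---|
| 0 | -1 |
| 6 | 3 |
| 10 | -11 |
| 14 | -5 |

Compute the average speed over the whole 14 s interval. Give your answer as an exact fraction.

Average speed = (total path length)/(elapsed time); on a piecewise-linear x-t graph the path length is Σ|Δx|.
0–6 s: |Δx| = |3 − -1| = 4 m
6–10 s: |Δx| = |-11 − 3| = 14 m
10–14 s: |Δx| = |-5 − -11| = 6 m
Total path = 24 m; average speed = 24/14 = 12/7 m/s.

12/7 m/s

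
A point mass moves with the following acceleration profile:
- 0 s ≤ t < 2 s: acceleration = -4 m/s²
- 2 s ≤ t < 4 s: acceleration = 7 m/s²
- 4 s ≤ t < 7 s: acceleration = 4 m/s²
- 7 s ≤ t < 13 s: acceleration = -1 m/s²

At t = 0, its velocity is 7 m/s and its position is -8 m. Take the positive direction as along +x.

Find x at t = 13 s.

199 m

On each constant-a segment, Δv = aΔt and Δx = v₀Δt + ½aΔt²; chain segment to segment.
0–2 s: v starts 7 m/s; Δx = 7·2 + ½·-4·2² = 6 m; v ends -1 m/s.
2–4 s: v starts -1 m/s; Δx = -1·2 + ½·7·2² = 12 m; v ends 13 m/s.
4–7 s: v starts 13 m/s; Δx = 13·3 + ½·4·3² = 57 m; v ends 25 m/s.
7–13 s: v starts 25 m/s; Δx = 25·6 + ½·-1·6² = 132 m; v ends 19 m/s.
x(13) = -8 + Σ Δx = 199 m.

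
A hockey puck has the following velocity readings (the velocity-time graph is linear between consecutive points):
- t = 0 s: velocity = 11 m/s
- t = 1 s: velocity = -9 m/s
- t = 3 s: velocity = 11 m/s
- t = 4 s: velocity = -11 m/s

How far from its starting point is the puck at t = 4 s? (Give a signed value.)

Net displacement equals the area under the velocity-time graph (areas below the axis count negative).
0–1 s: ½(11 + -9)(1) = 1 m
1–3 s: ½(-9 + 11)(2) = 2 m
3–4 s: ½(11 + -11)(1) = 0 m
Net displacement = 3 m

3 m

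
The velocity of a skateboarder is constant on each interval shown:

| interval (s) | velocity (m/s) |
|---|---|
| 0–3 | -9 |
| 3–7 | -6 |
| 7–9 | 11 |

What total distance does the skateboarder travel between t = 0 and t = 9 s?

Distance (not displacement) is the total path length: add the absolute areas under v-t.
0–3 s: |-9| × 3 = 27 m
3–7 s: |-6| × 4 = 24 m
7–9 s: |11| × 2 = 22 m
Total distance = 73 m

73 m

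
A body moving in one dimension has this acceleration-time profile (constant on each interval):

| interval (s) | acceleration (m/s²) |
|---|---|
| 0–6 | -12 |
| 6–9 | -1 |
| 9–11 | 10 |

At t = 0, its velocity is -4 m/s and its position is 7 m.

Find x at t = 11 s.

-603.5 m

On each constant-a segment, Δv = aΔt and Δx = v₀Δt + ½aΔt²; chain segment to segment.
0–6 s: v starts -4 m/s; Δx = -4·6 + ½·-12·6² = -240 m; v ends -76 m/s.
6–9 s: v starts -76 m/s; Δx = -76·3 + ½·-1·3² = -232.5 m; v ends -79 m/s.
9–11 s: v starts -79 m/s; Δx = -79·2 + ½·10·2² = -138 m; v ends -59 m/s.
x(11) = 7 + Σ Δx = -603.5 m.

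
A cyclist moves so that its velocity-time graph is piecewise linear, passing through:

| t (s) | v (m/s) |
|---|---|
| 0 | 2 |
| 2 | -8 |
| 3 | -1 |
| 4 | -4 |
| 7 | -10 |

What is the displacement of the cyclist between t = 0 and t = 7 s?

Net displacement equals the area under the velocity-time graph (areas below the axis count negative).
0–2 s: ½(2 + -8)(2) = -6 m
2–3 s: ½(-8 + -1)(1) = -4.5 m
3–4 s: ½(-1 + -4)(1) = -2.5 m
4–7 s: ½(-4 + -10)(3) = -21 m
Net displacement = -34 m

-34 m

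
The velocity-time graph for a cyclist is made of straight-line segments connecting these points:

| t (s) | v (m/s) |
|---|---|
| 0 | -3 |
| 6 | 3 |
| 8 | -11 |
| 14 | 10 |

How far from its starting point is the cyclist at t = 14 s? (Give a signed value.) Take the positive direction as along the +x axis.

-11 m

Displacement is the signed area under the v-t curve.
0–6 s: ½(-3 + 3)(6) = 0 m
6–8 s: ½(3 + -11)(2) = -8 m
8–14 s: ½(-11 + 10)(6) = -3 m
Net displacement = -11 m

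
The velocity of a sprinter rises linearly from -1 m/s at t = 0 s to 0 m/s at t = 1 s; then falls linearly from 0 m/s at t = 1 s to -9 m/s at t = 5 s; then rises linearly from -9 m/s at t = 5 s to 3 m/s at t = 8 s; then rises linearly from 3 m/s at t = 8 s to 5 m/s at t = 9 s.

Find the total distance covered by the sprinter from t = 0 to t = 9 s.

33.75 m

Total distance travelled is ∫|v| dt — sum the magnitudes of each area piece.
0–1 s: |½(-1 + 0)(1)| = 0.5 m
1–5 s: |½(0 + -9)(4)| = 18 m
5–8 s: v = 0 at t = 7.25 s; triangle areas 10.125 + 1.125 = 11.25 m
8–9 s: |½(3 + 5)(1)| = 4 m
Total distance = 33.75 m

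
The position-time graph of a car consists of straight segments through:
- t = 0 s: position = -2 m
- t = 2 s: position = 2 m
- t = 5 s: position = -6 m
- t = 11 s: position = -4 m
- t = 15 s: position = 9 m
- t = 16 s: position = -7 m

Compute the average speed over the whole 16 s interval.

Average speed = (total path length)/(elapsed time); on a piecewise-linear x-t graph the path length is Σ|Δx|.
0–2 s: |Δx| = |2 − -2| = 4 m
2–5 s: |Δx| = |-6 − 2| = 8 m
5–11 s: |Δx| = |-4 − -6| = 2 m
11–15 s: |Δx| = |9 − -4| = 13 m
15–16 s: |Δx| = |-7 − 9| = 16 m
Total path = 43 m; average speed = 43/16 = 2.6875 m/s.

2.6875 m/s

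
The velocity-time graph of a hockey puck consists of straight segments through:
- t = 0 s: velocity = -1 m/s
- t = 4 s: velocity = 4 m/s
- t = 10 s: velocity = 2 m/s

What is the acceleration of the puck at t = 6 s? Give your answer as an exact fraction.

-1/3 m/s²

Acceleration is the slope of the v-t graph on 4–10 s: (2 − 4)/(10 − 4) = -1/3 m/s².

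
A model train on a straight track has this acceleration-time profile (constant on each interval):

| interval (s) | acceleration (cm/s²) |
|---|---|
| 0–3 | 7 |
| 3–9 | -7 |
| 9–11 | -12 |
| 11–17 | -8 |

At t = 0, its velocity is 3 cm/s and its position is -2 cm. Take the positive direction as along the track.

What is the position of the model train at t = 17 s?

On each constant-a segment, Δv = aΔt and Δx = v₀Δt + ½aΔt²; chain segment to segment.
0–3 s: v starts 3 cm/s; Δx = 3·3 + ½·7·3² = 40.5 cm; v ends 24 cm/s.
3–9 s: v starts 24 cm/s; Δx = 24·6 + ½·-7·6² = 18 cm; v ends -18 cm/s.
9–11 s: v starts -18 cm/s; Δx = -18·2 + ½·-12·2² = -60 cm; v ends -42 cm/s.
11–17 s: v starts -42 cm/s; Δx = -42·6 + ½·-8·6² = -396 cm; v ends -90 cm/s.
x(17) = -2 + Σ Δx = -399.5 cm.

-399.5 cm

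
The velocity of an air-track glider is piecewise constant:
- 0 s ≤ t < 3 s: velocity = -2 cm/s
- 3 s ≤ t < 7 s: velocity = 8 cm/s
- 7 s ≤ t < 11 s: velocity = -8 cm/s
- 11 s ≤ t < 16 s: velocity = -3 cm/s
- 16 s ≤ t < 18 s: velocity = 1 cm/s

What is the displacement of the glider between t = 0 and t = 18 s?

Displacement is the signed area under the v-t curve.
0–3 s: -2 × 3 = -6 cm
3–7 s: 8 × 4 = 32 cm
7–11 s: -8 × 4 = -32 cm
11–16 s: -3 × 5 = -15 cm
16–18 s: 1 × 2 = 2 cm
Net displacement = -19 cm

-19 cm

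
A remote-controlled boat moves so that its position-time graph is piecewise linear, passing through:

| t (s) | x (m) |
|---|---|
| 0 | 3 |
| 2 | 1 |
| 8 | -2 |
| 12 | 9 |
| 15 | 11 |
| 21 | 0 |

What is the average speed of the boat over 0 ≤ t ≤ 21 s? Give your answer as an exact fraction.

Average speed = (total path length)/(elapsed time); on a piecewise-linear x-t graph the path length is Σ|Δx|.
0–2 s: |Δx| = |1 − 3| = 2 m
2–8 s: |Δx| = |-2 − 1| = 3 m
8–12 s: |Δx| = |9 − -2| = 11 m
12–15 s: |Δx| = |11 − 9| = 2 m
15–21 s: |Δx| = |0 − 11| = 11 m
Total path = 29 m; average speed = 29/21 = 29/21 m/s.

29/21 m/s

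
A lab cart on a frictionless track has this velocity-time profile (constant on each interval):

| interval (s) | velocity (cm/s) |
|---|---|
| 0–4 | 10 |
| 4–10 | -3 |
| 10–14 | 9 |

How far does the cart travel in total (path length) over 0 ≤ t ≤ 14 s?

Distance (not displacement) is the total path length: add the absolute areas under v-t.
0–4 s: |10| × 4 = 40 cm
4–10 s: |-3| × 6 = 18 cm
10–14 s: |9| × 4 = 36 cm
Total distance = 94 cm

94 cm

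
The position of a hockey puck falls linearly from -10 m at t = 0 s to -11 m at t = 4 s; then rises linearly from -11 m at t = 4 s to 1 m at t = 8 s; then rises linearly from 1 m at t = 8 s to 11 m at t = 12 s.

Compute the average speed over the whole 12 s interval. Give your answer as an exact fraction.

23/12 m/s

Average speed = (total path length)/(elapsed time); on a piecewise-linear x-t graph the path length is Σ|Δx|.
0–4 s: |Δx| = |-11 − -10| = 1 m
4–8 s: |Δx| = |1 − -11| = 12 m
8–12 s: |Δx| = |11 − 1| = 10 m
Total path = 23 m; average speed = 23/12 = 23/12 m/s.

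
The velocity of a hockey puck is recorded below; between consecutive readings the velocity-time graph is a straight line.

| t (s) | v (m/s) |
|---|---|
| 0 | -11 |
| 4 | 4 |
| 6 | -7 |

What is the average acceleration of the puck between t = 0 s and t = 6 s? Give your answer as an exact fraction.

2/3 m/s²

Average acceleration = Δv/Δt = (-7 − -11)/(6 − 0) = 2/3 m/s².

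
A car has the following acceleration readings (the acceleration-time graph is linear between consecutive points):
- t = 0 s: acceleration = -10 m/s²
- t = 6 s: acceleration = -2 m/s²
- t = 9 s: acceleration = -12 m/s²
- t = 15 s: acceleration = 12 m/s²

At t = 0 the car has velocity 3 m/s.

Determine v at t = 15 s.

Δv equals the area under the a-t graph; then v = v₀ + Δv.
0–6 s: ½(-10 + -2)(6) = -36 m/s
6–9 s: ½(-2 + -12)(3) = -21 m/s
9–15 s: ½(-12 + 12)(6) = 0 m/s
Δv = -57 m/s, so v(15) = 3 + (-57) = -54 m/s.

-54 m/s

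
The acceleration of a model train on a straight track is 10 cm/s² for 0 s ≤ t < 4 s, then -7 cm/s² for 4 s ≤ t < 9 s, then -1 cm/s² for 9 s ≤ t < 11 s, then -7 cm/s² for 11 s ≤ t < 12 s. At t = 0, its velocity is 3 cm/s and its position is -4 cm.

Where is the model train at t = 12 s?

232 cm

On each constant-a segment, Δv = aΔt and Δx = v₀Δt + ½aΔt²; chain segment to segment.
0–4 s: v starts 3 cm/s; Δx = 3·4 + ½·10·4² = 92 cm; v ends 43 cm/s.
4–9 s: v starts 43 cm/s; Δx = 43·5 + ½·-7·5² = 127.5 cm; v ends 8 cm/s.
9–11 s: v starts 8 cm/s; Δx = 8·2 + ½·-1·2² = 14 cm; v ends 6 cm/s.
11–12 s: v starts 6 cm/s; Δx = 6·1 + ½·-7·1² = 2.5 cm; v ends -1 cm/s.
x(12) = -4 + Σ Δx = 232 cm.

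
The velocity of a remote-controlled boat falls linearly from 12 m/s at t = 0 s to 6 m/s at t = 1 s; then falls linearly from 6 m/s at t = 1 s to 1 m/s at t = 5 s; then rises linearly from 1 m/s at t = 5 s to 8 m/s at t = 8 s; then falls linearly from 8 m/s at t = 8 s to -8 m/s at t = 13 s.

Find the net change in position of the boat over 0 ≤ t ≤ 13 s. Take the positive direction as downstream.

36.5 m

Displacement is the signed area under the v-t curve.
0–1 s: ½(12 + 6)(1) = 9 m
1–5 s: ½(6 + 1)(4) = 14 m
5–8 s: ½(1 + 8)(3) = 13.5 m
8–13 s: ½(8 + -8)(5) = 0 m
Net displacement = 36.5 m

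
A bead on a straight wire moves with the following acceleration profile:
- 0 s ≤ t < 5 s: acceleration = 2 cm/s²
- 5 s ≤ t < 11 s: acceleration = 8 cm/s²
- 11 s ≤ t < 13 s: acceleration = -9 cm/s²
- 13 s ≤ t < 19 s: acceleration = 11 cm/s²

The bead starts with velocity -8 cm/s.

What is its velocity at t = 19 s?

Δv equals the area under the a-t graph; then v = v₀ + Δv.
0–5 s: 2 × 5 = 10 cm/s
5–11 s: 8 × 6 = 48 cm/s
11–13 s: -9 × 2 = -18 cm/s
13–19 s: 11 × 6 = 66 cm/s
Δv = 106 cm/s, so v(19) = -8 + (106) = 98 cm/s.

98 cm/s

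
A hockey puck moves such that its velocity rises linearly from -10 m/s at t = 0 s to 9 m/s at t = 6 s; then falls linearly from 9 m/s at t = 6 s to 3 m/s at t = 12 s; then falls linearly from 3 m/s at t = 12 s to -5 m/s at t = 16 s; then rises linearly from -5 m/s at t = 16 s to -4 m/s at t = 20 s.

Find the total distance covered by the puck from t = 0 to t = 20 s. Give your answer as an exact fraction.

3461/38 m

Distance (not displacement) is the total path length: add the absolute areas under v-t.
0–6 s: v = 0 at t = 60/19 s; triangle areas 300/19 + 243/19 = 543/19 m
6–12 s: |½(9 + 3)(6)| = 36 m
12–16 s: v = 0 at t = 13.5 s; triangle areas 2.25 + 6.25 = 8.5 m
16–20 s: |½(-5 + -4)(4)| = 18 m
Total distance = 3461/38 m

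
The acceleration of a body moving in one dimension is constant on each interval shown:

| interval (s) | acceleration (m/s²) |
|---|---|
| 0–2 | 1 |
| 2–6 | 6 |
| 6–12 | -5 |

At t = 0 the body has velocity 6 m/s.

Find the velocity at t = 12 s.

Δv equals the area under the a-t graph; then v = v₀ + Δv.
0–2 s: 1 × 2 = 2 m/s
2–6 s: 6 × 4 = 24 m/s
6–12 s: -5 × 6 = -30 m/s
Δv = -4 m/s, so v(12) = 6 + (-4) = 2 m/s.

2 m/s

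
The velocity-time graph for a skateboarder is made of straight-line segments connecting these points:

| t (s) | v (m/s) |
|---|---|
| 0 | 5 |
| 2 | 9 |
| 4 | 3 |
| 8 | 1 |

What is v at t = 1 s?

On 0–2 s the graph is linear from 5 to 9 m/s: v(1) = 5 + (9 − 5)·(1 − 0)/(2 − 0) = 7 m/s.

7 m/s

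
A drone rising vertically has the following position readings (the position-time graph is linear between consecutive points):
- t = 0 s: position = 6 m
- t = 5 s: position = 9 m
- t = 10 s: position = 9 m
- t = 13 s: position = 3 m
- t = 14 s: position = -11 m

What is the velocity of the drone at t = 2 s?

0.6 m/s

Velocity is the slope of the x-t graph on 0–5 s: (9 − 6)/(5 − 0) = 0.6 m/s.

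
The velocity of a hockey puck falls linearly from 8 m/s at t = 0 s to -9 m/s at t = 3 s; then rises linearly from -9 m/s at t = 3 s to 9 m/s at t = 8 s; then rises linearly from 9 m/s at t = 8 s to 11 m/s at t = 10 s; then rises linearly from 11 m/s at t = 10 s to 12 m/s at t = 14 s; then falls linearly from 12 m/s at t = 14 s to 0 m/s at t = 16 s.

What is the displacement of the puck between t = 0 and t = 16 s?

76.5 m

Net displacement equals the area under the velocity-time graph (areas below the axis count negative).
0–3 s: ½(8 + -9)(3) = -1.5 m
3–8 s: ½(-9 + 9)(5) = 0 m
8–10 s: ½(9 + 11)(2) = 20 m
10–14 s: ½(11 + 12)(4) = 46 m
14–16 s: ½(12 + 0)(2) = 12 m
Net displacement = 76.5 m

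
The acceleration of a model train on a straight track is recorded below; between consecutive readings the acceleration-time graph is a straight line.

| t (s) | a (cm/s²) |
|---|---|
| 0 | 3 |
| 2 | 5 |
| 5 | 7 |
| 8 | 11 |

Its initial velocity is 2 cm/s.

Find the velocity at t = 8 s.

Δv equals the area under the a-t graph; then v = v₀ + Δv.
0–2 s: ½(3 + 5)(2) = 8 cm/s
2–5 s: ½(5 + 7)(3) = 18 cm/s
5–8 s: ½(7 + 11)(3) = 27 cm/s
Δv = 53 cm/s, so v(8) = 2 + (53) = 55 cm/s.

55 cm/s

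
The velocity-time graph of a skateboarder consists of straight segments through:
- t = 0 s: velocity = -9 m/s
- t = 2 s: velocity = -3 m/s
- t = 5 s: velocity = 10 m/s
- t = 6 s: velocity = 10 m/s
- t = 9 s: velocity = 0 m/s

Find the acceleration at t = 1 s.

3 m/s²

Acceleration is the slope of the v-t graph on 0–2 s: (-3 − -9)/(2 − 0) = 3 m/s².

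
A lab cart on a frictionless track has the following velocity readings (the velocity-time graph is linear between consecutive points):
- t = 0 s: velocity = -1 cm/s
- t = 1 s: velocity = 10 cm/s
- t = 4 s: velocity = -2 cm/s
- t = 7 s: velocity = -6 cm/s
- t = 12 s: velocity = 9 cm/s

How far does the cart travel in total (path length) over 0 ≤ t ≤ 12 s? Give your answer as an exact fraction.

Distance (not displacement) is the total path length: add the absolute areas under v-t.
0–1 s: v = 0 at t = 1/11 s; triangle areas 1/22 + 50/11 = 101/22 cm
1–4 s: v = 0 at t = 3.5 s; triangle areas 12.5 + 0.5 = 13 cm
4–7 s: |½(-2 + -6)(3)| = 12 cm
7–12 s: v = 0 at t = 9 s; triangle areas 6 + 13.5 = 19.5 cm
Total distance = 540/11 cm

540/11 cm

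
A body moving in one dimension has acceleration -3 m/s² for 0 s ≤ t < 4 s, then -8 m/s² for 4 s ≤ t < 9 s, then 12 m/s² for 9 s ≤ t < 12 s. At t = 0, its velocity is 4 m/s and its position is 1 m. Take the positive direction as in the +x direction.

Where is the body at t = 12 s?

-237 m

On each constant-a segment, Δv = aΔt and Δx = v₀Δt + ½aΔt²; chain segment to segment.
0–4 s: v starts 4 m/s; Δx = 4·4 + ½·-3·4² = -8 m; v ends -8 m/s.
4–9 s: v starts -8 m/s; Δx = -8·5 + ½·-8·5² = -140 m; v ends -48 m/s.
9–12 s: v starts -48 m/s; Δx = -48·3 + ½·12·3² = -90 m; v ends -12 m/s.
x(12) = 1 + Σ Δx = -237 m.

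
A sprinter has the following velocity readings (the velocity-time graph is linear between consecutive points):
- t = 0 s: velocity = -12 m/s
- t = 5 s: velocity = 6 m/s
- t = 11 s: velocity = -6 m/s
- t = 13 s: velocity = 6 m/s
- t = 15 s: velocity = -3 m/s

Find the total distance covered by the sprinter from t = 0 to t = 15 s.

54 m

Total distance travelled is ∫|v| dt — sum the magnitudes of each area piece.
0–5 s: v = 0 at t = 10/3 s; triangle areas 20 + 5 = 25 m
5–11 s: v = 0 at t = 8 s; triangle areas 9 + 9 = 18 m
11–13 s: v = 0 at t = 12 s; triangle areas 3 + 3 = 6 m
13–15 s: v = 0 at t = 43/3 s; triangle areas 4 + 1 = 5 m
Total distance = 54 m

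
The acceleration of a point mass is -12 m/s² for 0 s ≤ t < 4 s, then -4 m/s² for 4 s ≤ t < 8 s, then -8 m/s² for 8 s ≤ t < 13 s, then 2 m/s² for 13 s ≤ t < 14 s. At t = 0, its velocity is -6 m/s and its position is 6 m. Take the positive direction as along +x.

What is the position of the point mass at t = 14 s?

On each constant-a segment, Δv = aΔt and Δx = v₀Δt + ½aΔt²; chain segment to segment.
0–4 s: v starts -6 m/s; Δx = -6·4 + ½·-12·4² = -120 m; v ends -54 m/s.
4–8 s: v starts -54 m/s; Δx = -54·4 + ½·-4·4² = -248 m; v ends -70 m/s.
8–13 s: v starts -70 m/s; Δx = -70·5 + ½·-8·5² = -450 m; v ends -110 m/s.
13–14 s: v starts -110 m/s; Δx = -110·1 + ½·2·1² = -109 m; v ends -108 m/s.
x(14) = 6 + Σ Δx = -921 m.

-921 m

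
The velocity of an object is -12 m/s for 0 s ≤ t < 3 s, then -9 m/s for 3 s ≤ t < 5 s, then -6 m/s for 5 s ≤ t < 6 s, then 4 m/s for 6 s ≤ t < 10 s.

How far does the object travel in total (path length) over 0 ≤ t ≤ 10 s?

76 m

Distance (not displacement) is the total path length: add the absolute areas under v-t.
0–3 s: |-12| × 3 = 36 m
3–5 s: |-9| × 2 = 18 m
5–6 s: |-6| × 1 = 6 m
6–10 s: |4| × 4 = 16 m
Total distance = 76 m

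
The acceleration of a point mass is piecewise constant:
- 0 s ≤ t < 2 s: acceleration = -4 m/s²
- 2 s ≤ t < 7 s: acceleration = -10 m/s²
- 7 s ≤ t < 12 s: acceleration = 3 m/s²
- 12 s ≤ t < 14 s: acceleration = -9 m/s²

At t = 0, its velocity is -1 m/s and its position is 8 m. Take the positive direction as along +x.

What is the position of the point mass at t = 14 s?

-535.5 m

On each constant-a segment, Δv = aΔt and Δx = v₀Δt + ½aΔt²; chain segment to segment.
0–2 s: v starts -1 m/s; Δx = -1·2 + ½·-4·2² = -10 m; v ends -9 m/s.
2–7 s: v starts -9 m/s; Δx = -9·5 + ½·-10·5² = -170 m; v ends -59 m/s.
7–12 s: v starts -59 m/s; Δx = -59·5 + ½·3·5² = -257.5 m; v ends -44 m/s.
12–14 s: v starts -44 m/s; Δx = -44·2 + ½·-9·2² = -106 m; v ends -62 m/s.
x(14) = 8 + Σ Δx = -535.5 m.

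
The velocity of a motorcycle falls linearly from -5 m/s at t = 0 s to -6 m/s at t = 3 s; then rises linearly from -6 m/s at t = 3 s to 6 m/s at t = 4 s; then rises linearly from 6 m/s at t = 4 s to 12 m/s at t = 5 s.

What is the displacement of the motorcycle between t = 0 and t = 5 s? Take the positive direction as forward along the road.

-7.5 m

Displacement is the signed area under the v-t curve.
0–3 s: ½(-5 + -6)(3) = -16.5 m
3–4 s: ½(-6 + 6)(1) = 0 m
4–5 s: ½(6 + 12)(1) = 9 m
Net displacement = -7.5 m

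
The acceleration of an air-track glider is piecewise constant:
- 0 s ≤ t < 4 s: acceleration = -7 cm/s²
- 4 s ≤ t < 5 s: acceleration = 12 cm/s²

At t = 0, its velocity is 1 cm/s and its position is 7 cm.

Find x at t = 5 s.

On each constant-a segment, Δv = aΔt and Δx = v₀Δt + ½aΔt²; chain segment to segment.
0–4 s: v starts 1 cm/s; Δx = 1·4 + ½·-7·4² = -52 cm; v ends -27 cm/s.
4–5 s: v starts -27 cm/s; Δx = -27·1 + ½·12·1² = -21 cm; v ends -15 cm/s.
x(5) = 7 + Σ Δx = -66 cm.

-66 cm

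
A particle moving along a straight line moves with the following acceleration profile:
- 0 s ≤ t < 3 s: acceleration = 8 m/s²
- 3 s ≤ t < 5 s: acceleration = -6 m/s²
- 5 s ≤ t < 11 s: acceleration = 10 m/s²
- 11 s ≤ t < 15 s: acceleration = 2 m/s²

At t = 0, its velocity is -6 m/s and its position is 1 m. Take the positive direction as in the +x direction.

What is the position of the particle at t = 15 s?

539 m

On each constant-a segment, Δv = aΔt and Δx = v₀Δt + ½aΔt²; chain segment to segment.
0–3 s: v starts -6 m/s; Δx = -6·3 + ½·8·3² = 18 m; v ends 18 m/s.
3–5 s: v starts 18 m/s; Δx = 18·2 + ½·-6·2² = 24 m; v ends 6 m/s.
5–11 s: v starts 6 m/s; Δx = 6·6 + ½·10·6² = 216 m; v ends 66 m/s.
11–15 s: v starts 66 m/s; Δx = 66·4 + ½·2·4² = 280 m; v ends 74 m/s.
x(15) = 1 + Σ Δx = 539 m.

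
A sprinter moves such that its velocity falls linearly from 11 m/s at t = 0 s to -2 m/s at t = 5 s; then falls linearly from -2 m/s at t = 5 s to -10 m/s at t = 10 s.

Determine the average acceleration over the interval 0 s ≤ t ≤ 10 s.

-2.1 m/s²

Average acceleration = Δv/Δt = (-10 − 11)/(10 − 0) = -2.1 m/s².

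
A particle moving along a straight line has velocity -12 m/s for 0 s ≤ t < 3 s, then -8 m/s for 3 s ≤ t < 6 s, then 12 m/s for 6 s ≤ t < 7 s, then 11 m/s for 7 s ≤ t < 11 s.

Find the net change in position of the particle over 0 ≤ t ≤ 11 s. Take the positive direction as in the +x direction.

-4 m

Net displacement equals the area under the velocity-time graph (areas below the axis count negative).
0–3 s: -12 × 3 = -36 m
3–6 s: -8 × 3 = -24 m
6–7 s: 12 × 1 = 12 m
7–11 s: 11 × 4 = 44 m
Net displacement = -4 m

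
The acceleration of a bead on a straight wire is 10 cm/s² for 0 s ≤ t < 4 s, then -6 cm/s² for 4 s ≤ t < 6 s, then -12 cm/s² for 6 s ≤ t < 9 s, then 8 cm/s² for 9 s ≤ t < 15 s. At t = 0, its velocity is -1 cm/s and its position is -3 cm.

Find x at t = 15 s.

256 cm

On each constant-a segment, Δv = aΔt and Δx = v₀Δt + ½aΔt²; chain segment to segment.
0–4 s: v starts -1 cm/s; Δx = -1·4 + ½·10·4² = 76 cm; v ends 39 cm/s.
4–6 s: v starts 39 cm/s; Δx = 39·2 + ½·-6·2² = 66 cm; v ends 27 cm/s.
6–9 s: v starts 27 cm/s; Δx = 27·3 + ½·-12·3² = 27 cm; v ends -9 cm/s.
9–15 s: v starts -9 cm/s; Δx = -9·6 + ½·8·6² = 90 cm; v ends 39 cm/s.
x(15) = -3 + Σ Δx = 256 cm.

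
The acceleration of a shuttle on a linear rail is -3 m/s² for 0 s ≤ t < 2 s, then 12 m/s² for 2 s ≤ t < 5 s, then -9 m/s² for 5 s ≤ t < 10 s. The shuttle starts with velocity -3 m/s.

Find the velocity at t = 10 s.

-18 m/s

Δv equals the area under the a-t graph; then v = v₀ + Δv.
0–2 s: -3 × 2 = -6 m/s
2–5 s: 12 × 3 = 36 m/s
5–10 s: -9 × 5 = -45 m/s
Δv = -15 m/s, so v(10) = -3 + (-15) = -18 m/s.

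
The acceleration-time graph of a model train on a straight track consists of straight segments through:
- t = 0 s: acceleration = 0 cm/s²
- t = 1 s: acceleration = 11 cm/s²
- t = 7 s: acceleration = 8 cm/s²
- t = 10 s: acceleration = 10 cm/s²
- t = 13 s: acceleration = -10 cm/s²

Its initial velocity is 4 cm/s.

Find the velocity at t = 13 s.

93.5 cm/s

Δv equals the area under the a-t graph; then v = v₀ + Δv.
0–1 s: ½(0 + 11)(1) = 5.5 cm/s
1–7 s: ½(11 + 8)(6) = 57 cm/s
7–10 s: ½(8 + 10)(3) = 27 cm/s
10–13 s: ½(10 + -10)(3) = 0 cm/s
Δv = 89.5 cm/s, so v(13) = 4 + (89.5) = 93.5 cm/s.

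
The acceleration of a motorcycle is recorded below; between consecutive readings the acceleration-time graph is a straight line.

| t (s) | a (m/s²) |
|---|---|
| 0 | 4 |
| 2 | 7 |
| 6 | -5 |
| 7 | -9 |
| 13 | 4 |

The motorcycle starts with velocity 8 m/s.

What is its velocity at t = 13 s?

Δv equals the area under the a-t graph; then v = v₀ + Δv.
0–2 s: ½(4 + 7)(2) = 11 m/s
2–6 s: ½(7 + -5)(4) = 4 m/s
6–7 s: ½(-5 + -9)(1) = -7 m/s
7–13 s: ½(-9 + 4)(6) = -15 m/s
Δv = -7 m/s, so v(13) = 8 + (-7) = 1 m/s.

1 m/s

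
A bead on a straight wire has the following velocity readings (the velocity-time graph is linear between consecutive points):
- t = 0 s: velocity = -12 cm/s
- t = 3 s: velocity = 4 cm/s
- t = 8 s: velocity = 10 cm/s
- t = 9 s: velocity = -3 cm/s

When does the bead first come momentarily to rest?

v changes sign on 0–3 s (from -12 to 4); the graph is linear there, so v = 0 at t = 0 + (12)·(3 − 0)/(4 − -12) = 2.25 s.

t = 2.25 s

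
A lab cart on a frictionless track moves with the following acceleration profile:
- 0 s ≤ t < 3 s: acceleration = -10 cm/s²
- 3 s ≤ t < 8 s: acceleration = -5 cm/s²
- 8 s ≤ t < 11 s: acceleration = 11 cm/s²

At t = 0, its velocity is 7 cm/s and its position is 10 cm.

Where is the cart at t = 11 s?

-286 cm

On each constant-a segment, Δv = aΔt and Δx = v₀Δt + ½aΔt²; chain segment to segment.
0–3 s: v starts 7 cm/s; Δx = 7·3 + ½·-10·3² = -24 cm; v ends -23 cm/s.
3–8 s: v starts -23 cm/s; Δx = -23·5 + ½·-5·5² = -177.5 cm; v ends -48 cm/s.
8–11 s: v starts -48 cm/s; Δx = -48·3 + ½·11·3² = -94.5 cm; v ends -15 cm/s.
x(11) = 10 + Σ Δx = -286 cm.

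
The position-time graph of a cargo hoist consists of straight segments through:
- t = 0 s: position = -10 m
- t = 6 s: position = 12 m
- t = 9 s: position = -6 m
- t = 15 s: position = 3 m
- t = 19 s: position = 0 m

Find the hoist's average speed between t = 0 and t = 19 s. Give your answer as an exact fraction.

Average speed = (total path length)/(elapsed time); on a piecewise-linear x-t graph the path length is Σ|Δx|.
0–6 s: |Δx| = |12 − -10| = 22 m
6–9 s: |Δx| = |-6 − 12| = 18 m
9–15 s: |Δx| = |3 − -6| = 9 m
15–19 s: |Δx| = |0 − 3| = 3 m
Total path = 52 m; average speed = 52/19 = 52/19 m/s.

52/19 m/s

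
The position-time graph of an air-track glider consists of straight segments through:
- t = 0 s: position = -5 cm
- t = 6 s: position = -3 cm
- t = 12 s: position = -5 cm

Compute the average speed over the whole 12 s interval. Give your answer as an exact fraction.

1/3 cm/s

Average speed = (total path length)/(elapsed time); on a piecewise-linear x-t graph the path length is Σ|Δx|.
0–6 s: |Δx| = |-3 − -5| = 2 cm
6–12 s: |Δx| = |-5 − -3| = 2 cm
Total path = 4 cm; average speed = 4/12 = 1/3 cm/s.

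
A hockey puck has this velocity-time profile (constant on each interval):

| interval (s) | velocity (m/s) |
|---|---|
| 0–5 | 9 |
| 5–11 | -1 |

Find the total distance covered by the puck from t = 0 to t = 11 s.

Distance (not displacement) is the total path length: add the absolute areas under v-t.
0–5 s: |9| × 5 = 45 m
5–11 s: |-1| × 6 = 6 m
Total distance = 51 m

51 m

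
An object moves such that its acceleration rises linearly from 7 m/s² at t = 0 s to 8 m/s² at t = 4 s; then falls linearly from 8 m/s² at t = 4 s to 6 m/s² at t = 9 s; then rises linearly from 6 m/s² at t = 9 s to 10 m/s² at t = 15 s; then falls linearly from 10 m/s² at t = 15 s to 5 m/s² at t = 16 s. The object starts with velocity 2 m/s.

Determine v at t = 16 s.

Δv equals the area under the a-t graph; then v = v₀ + Δv.
0–4 s: ½(7 + 8)(4) = 30 m/s
4–9 s: ½(8 + 6)(5) = 35 m/s
9–15 s: ½(6 + 10)(6) = 48 m/s
15–16 s: ½(10 + 5)(1) = 7.5 m/s
Δv = 120.5 m/s, so v(16) = 2 + (120.5) = 122.5 m/s.

122.5 m/s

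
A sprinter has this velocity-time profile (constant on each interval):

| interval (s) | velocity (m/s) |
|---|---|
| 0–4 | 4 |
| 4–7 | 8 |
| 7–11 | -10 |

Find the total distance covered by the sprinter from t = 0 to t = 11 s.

80 m

Distance (not displacement) is the total path length: add the absolute areas under v-t.
0–4 s: |4| × 4 = 16 m
4–7 s: |8| × 3 = 24 m
7–11 s: |-10| × 4 = 40 m
Total distance = 80 m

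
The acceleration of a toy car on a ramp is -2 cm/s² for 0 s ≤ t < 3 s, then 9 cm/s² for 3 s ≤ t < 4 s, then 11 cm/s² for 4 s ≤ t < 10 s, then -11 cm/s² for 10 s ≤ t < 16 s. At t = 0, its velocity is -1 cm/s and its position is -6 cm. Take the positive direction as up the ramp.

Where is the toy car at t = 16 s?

399.5 cm

On each constant-a segment, Δv = aΔt and Δx = v₀Δt + ½aΔt²; chain segment to segment.
0–3 s: v starts -1 cm/s; Δx = -1·3 + ½·-2·3² = -12 cm; v ends -7 cm/s.
3–4 s: v starts -7 cm/s; Δx = -7·1 + ½·9·1² = -2.5 cm; v ends 2 cm/s.
4–10 s: v starts 2 cm/s; Δx = 2·6 + ½·11·6² = 210 cm; v ends 68 cm/s.
10–16 s: v starts 68 cm/s; Δx = 68·6 + ½·-11·6² = 210 cm; v ends 2 cm/s.
x(16) = -6 + Σ Δx = 399.5 cm.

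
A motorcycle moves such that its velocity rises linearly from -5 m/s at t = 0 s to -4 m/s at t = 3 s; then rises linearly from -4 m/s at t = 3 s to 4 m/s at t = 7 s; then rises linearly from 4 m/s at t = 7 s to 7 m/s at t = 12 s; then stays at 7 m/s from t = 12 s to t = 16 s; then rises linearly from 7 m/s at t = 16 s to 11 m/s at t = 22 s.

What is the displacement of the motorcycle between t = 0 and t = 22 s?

96 m

Displacement is the signed area under the v-t curve.
0–3 s: ½(-5 + -4)(3) = -13.5 m
3–7 s: ½(-4 + 4)(4) = 0 m
7–12 s: ½(4 + 7)(5) = 27.5 m
12–16 s: 7 × 4 = 28 m
16–22 s: ½(7 + 11)(6) = 54 m
Net displacement = 96 m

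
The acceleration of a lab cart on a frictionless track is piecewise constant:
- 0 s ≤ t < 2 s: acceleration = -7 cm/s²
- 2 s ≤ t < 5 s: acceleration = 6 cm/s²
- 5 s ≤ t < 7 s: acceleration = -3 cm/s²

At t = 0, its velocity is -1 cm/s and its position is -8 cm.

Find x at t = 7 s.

On each constant-a segment, Δv = aΔt and Δx = v₀Δt + ½aΔt²; chain segment to segment.
0–2 s: v starts -1 cm/s; Δx = -1·2 + ½·-7·2² = -16 cm; v ends -15 cm/s.
2–5 s: v starts -15 cm/s; Δx = -15·3 + ½·6·3² = -18 cm; v ends 3 cm/s.
5–7 s: v starts 3 cm/s; Δx = 3·2 + ½·-3·2² = 0 cm; v ends -3 cm/s.
x(7) = -8 + Σ Δx = -42 cm.

-42 cm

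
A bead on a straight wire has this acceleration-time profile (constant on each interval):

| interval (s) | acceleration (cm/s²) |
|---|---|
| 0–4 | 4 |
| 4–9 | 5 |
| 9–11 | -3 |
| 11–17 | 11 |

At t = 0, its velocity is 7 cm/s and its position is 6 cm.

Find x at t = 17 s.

On each constant-a segment, Δv = aΔt and Δx = v₀Δt + ½aΔt²; chain segment to segment.
0–4 s: v starts 7 cm/s; Δx = 7·4 + ½·4·4² = 60 cm; v ends 23 cm/s.
4–9 s: v starts 23 cm/s; Δx = 23·5 + ½·5·5² = 177.5 cm; v ends 48 cm/s.
9–11 s: v starts 48 cm/s; Δx = 48·2 + ½·-3·2² = 90 cm; v ends 42 cm/s.
11–17 s: v starts 42 cm/s; Δx = 42·6 + ½·11·6² = 450 cm; v ends 108 cm/s.
x(17) = 6 + Σ Δx = 783.5 cm.

783.5 cm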